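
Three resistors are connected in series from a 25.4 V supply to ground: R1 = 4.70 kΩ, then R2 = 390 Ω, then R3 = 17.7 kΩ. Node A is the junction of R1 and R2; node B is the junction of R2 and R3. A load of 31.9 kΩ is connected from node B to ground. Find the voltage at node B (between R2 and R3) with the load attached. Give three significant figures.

At node B, R3 is in parallel with the load: R3‖R_L = 11380 Ω.
Below node A the resistance is R2 + (R3‖R_L) = 11770 Ω, so V_A = 25.4 × 11770/16470 = 18.15 V.
Then V_B = V_A × (R3‖R_L)/(R2 + R3‖R_L) = 18.15 × 11380/11770 = 17.6 V.

V ≈ 17.6 V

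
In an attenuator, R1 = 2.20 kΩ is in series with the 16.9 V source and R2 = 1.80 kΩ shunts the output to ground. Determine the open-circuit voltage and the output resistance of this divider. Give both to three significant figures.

V_th is the open-circuit tap voltage: 16.9 × 1.80/(2.20 + 1.80) = 7.60 V.
With the supply zeroed, R1 and R2 appear in parallel from the tap: R_th = R1‖R2 = (2.20 × 1.80)/4.000 = 990 Ω.

V_th = 7.60 V, R_th = 990 Ω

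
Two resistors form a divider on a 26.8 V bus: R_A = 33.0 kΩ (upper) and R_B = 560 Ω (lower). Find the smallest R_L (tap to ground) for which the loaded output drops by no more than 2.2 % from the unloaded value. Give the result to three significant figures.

R_L(min) ≈ 24.5 kΩ

Output resistance R_th = R_A‖R_B = (33000 × 560)/33560 = 550.7 Ω.
The fractional drop is R_th/(R_th + R_L); requiring this ≤ 0.0220 gives R_L ≥ R_th(1/0.0220 − 1) = 550.7 × 44.45 = 24.5 kΩ.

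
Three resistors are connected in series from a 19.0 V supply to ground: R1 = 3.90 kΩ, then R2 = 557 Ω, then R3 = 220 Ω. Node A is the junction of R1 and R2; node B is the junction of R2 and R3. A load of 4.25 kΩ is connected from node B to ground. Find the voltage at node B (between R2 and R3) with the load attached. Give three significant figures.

At node B, R3 is in parallel with the load: R3‖R_L = 209.2 Ω.
Below node A the resistance is R2 + (R3‖R_L) = 766.2 Ω, so V_A = 19.0 × 766.2/4666 = 3.120 V.
Then V_B = V_A × (R3‖R_L)/(R2 + R3‖R_L) = 3.120 × 209.2/766.2 = 0.852 V.

V ≈ 0.852 V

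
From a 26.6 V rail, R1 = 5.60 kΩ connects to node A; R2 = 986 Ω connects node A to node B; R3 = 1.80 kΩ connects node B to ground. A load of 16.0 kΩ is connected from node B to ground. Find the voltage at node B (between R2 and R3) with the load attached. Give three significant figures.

V ≈ 5.25 V

At node B, R3 is in parallel with the load: R3‖R_L = 1618 Ω.
Below node A the resistance is R2 + (R3‖R_L) = 2604 Ω, so V_A = 26.6 × 2604/8204 = 8.443 V.
Then V_B = V_A × (R3‖R_L)/(R2 + R3‖R_L) = 8.443 × 1618/2604 = 5.25 V.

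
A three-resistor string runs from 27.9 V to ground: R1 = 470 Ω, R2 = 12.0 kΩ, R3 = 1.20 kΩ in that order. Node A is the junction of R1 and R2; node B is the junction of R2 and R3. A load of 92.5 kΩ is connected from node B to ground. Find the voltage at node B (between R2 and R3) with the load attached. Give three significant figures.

At node B, R3 is in parallel with the load: R3‖R_L = 1185 Ω.
Below node A the resistance is R2 + (R3‖R_L) = 13180 Ω, so V_A = 27.9 × 13180/13650 = 26.94 V.
Then V_B = V_A × (R3‖R_L)/(R2 + R3‖R_L) = 26.94 × 1185/13180 = 2.42 V.

V ≈ 2.42 V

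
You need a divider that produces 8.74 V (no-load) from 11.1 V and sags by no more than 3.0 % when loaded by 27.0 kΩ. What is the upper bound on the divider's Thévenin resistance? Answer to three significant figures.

R_th ≤ 835 Ω

Loading drop = R_th/(R_th + R_L) ≤ 0.0300, so R_th ≤ R_L · ε/(1−ε) = 27.0 kΩ × 0.0300/0.9700 = 835 Ω.
(Any R1, R2 with R2/(R1+R2) = 0.787 and R1‖R2 ≤ 835 Ω will meet the spec.)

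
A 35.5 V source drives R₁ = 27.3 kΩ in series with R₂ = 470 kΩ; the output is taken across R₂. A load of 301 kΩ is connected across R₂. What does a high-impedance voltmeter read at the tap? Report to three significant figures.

The load sits in parallel with R₂: R₂‖R_L = (470 × 301) / (470 + 301) = 183.5 kΩ.
V_out = 35.5 × 183.5 / (27.3 + 183.5) = 35.5 × 183.5/210.8 = 30.9 V.
(Unloaded it would have been 33.6 V.)

V_out ≈ 30.9 V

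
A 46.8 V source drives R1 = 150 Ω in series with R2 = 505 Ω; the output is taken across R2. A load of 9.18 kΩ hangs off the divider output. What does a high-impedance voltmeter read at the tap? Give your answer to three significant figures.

The load sits in parallel with R2: R2‖R_L = (505 × 9180) / (505 + 9180) = 478.7 Ω.
V_out = 46.8 × 478.7 / (150 + 478.7) = 46.8 × 478.7/628.7 = 35.6 V.

V_out ≈ 35.6 V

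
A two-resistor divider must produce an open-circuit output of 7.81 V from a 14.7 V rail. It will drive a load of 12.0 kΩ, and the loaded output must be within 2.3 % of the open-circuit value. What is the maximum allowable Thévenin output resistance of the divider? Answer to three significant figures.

R_th ≤ 282 Ω

Loading drop = R_th/(R_th + R_L) ≤ 0.0230, so R_th ≤ R_L · ε/(1−ε) = 12.0 kΩ × 0.0230/0.9770 = 282 Ω.
(Any R1, R2 with R2/(R1+R2) = 0.531 and R1‖R2 ≤ 282 Ω will meet the spec.)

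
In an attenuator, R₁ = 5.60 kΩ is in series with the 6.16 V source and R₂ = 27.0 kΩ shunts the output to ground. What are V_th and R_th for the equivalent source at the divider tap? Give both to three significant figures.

V_th = 5.10 V, R_th = 4.64 kΩ

V_th is the open-circuit tap voltage: 6.16 × 27.0/(5.60 + 27.0) = 5.10 V.
With the supply zeroed, R₁ and R₂ appear in parallel from the tap: R_th = R₁‖R₂ = (5.60 × 27.0)/32.60 = 4.64 kΩ.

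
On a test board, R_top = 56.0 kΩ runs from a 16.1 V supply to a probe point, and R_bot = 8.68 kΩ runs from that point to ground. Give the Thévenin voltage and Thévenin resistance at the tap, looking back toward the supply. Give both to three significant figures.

V_th is the open-circuit tap voltage: 16.1 × 8.68/(56.0 + 8.68) = 2.16 V.
With the supply zeroed, R_top and R_bot appear in parallel from the tap: R_th = R_top‖R_bot = (56.0 × 8.68)/64.68 = 7.52 kΩ.

V_th = 2.16 V, R_th = 7.52 kΩ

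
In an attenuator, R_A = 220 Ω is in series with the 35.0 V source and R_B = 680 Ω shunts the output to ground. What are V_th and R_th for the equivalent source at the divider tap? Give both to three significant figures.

V_th is the open-circuit tap voltage: 35.0 × 680/(220 + 680) = 26.4 V.
With the supply zeroed, R_A and R_B appear in parallel from the tap: R_th = R_A‖R_B = (220 × 680)/900.0 = 166 Ω.

V_th = 26.4 V, R_th = 166 Ω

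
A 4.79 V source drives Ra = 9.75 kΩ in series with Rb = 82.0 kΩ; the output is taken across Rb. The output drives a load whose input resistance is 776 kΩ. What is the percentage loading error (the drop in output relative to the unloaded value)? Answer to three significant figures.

1.11 %

The divider's output (Thévenin) resistance is Ra‖Rb = 8.714 kΩ.
Fractional drop under load = R_th/(R_th + R_L) = 8.714 / (8.714 + 776) = 0.01110.
So the output falls by 1.11 %.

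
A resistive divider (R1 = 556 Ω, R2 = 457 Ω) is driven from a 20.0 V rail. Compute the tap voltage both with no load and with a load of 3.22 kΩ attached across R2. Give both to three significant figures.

Open-circuit: V = 20.0 × 457/(556 + 457) = 9.02 V.
With the load, R2 becomes R2‖R_L = 400.2 Ω, so V = 20.0 × 400.2/956.2 = 8.37 V.

Unloaded: 9.02 V; loaded: 8.37 V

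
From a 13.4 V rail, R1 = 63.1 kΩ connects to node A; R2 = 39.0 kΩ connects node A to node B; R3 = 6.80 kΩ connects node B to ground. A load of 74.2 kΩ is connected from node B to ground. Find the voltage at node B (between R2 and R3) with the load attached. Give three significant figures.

V ≈ 0.771 V

At node B, R3 is in parallel with the load: R3‖R_L = 6.229 kΩ.
Below node A the resistance is R2 + (R3‖R_L) = 45.23 kΩ, so V_A = 13.4 × 45.23/108.3 = 5.595 V.
Then V_B = V_A × (R3‖R_L)/(R2 + R3‖R_L) = 5.595 × 6.229/45.23 = 0.771 V.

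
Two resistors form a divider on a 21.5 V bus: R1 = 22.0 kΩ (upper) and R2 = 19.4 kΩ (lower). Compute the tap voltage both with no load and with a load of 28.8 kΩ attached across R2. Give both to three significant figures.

Unloaded: 10.1 V; loaded: 7.42 V

Open-circuit: V = 21.5 × 19.4/(22.0 + 19.4) = 10.1 V.
With the load, R2 becomes R2‖R_L = 11.59 kΩ, so V = 21.5 × 11.59/33.59 = 7.42 V.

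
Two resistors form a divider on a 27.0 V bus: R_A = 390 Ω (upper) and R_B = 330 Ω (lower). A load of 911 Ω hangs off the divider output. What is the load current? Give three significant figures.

I_L ≈ 11.4 mA

R_B‖R_L = 242.2 Ω; V_out = 27.0 × 242.2/632.2 = 10.35 V.
I_L = V_out / R_L = 10.35 / 911 Ω = 11.4 mA.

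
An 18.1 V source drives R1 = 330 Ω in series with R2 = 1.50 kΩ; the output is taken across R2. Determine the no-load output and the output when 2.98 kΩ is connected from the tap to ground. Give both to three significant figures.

Unloaded: 14.8 V; loaded: 13.6 V

Open-circuit: V = 18.1 × 1500/(330 + 1500) = 14.8 V.
With the load, R2 becomes R2‖R_L = 997.8 Ω, so V = 18.1 × 997.8/1328 = 13.6 V.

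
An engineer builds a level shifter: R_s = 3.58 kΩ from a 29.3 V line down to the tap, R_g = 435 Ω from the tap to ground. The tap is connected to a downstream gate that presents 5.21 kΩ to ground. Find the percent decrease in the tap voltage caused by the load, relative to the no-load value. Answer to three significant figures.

The divider's output (Thévenin) resistance is R_s‖R_g = 387.9 Ω.
Fractional drop under load = R_th/(R_th + R_L) = 387.9 / (387.9 + 5210) = 0.06929.
So the output falls by 6.93 %.

6.93 %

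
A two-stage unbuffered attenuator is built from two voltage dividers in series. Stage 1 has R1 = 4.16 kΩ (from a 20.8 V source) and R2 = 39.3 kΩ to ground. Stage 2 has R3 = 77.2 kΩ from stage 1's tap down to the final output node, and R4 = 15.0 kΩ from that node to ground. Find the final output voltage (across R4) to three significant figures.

V_out ≈ 2.94 V

Stage 2 presents R3+R4 = 92.20 kΩ as a load on stage 1's tap.
Stage 1's lower leg becomes R2‖(R3+R4) = 27.55 kΩ, so V_mid = 20.8 × 27.55/31.71 = 18.07 V.
Stage 2 is itself unloaded: V_out = V_mid × R4/(R3+R4) = 18.07 × 15.0/92.20 = 2.94 V.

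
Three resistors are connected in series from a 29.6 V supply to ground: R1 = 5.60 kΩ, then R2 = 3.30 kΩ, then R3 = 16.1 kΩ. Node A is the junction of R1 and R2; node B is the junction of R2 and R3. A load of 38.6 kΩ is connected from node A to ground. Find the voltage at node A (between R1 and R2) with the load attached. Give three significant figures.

V ≈ 20.6 V

Below node A the series string R2+R3 = 19.40 kΩ sits in parallel with the 38.6 kΩ load: 12.91 kΩ.
V_A = 29.6 × 12.91/(5.60 + 12.91) = 20.6 V.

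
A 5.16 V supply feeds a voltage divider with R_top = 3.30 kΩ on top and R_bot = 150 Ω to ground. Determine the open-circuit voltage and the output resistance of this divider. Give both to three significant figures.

V_th = 0.224 V, R_th = 143 Ω

V_th is the open-circuit tap voltage: 5.16 × 150/(3300 + 150) = 0.224 V.
With the supply zeroed, R_top and R_bot appear in parallel from the tap: R_th = R_top‖R_bot = (3300 × 150)/3450 = 143 Ω.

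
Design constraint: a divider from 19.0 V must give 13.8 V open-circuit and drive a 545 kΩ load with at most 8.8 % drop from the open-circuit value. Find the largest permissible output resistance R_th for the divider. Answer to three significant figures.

Loading drop = R_th/(R_th + R_L) ≤ 0.0880, so R_th ≤ R_L · ε/(1−ε) = 545 kΩ × 0.0880/0.9120 = 52.6 kΩ.

R_th ≤ 52.6 kΩ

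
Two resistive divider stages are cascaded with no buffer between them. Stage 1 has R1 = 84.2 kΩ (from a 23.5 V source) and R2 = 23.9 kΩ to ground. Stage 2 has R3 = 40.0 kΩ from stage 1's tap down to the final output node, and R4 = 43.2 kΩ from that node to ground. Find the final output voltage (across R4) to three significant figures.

V_out ≈ 2.20 V

Stage 2 presents R3+R4 = 83.20 kΩ as a load on stage 1's tap.
Stage 1's lower leg becomes R2‖(R3+R4) = 18.57 kΩ, so V_mid = 23.5 × 18.57/102.8 = 4.246 V.
Stage 2 is itself unloaded: V_out = V_mid × R4/(R3+R4) = 4.246 × 43.2/83.20 = 2.20 V.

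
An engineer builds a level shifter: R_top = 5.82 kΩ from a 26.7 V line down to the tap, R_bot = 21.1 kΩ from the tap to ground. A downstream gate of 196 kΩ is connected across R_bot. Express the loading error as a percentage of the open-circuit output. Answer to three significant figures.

2.27 %

The divider's output (Thévenin) resistance is R_top‖R_bot = 4.562 kΩ.
Fractional drop under load = R_th/(R_th + R_L) = 4.562 / (4.562 + 196) = 0.02274.
So the output falls by 2.27 %.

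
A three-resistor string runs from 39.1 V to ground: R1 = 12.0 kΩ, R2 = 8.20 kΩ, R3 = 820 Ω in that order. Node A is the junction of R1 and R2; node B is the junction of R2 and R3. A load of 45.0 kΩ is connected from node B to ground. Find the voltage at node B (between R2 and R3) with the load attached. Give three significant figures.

At node B, R3 is in parallel with the load: R3‖R_L = 805.3 Ω.
Below node A the resistance is R2 + (R3‖R_L) = 9005 Ω, so V_A = 39.1 × 9005/21010 = 16.76 V.
Then V_B = V_A × (R3‖R_L)/(R2 + R3‖R_L) = 16.76 × 805.3/9005 = 1.50 V.

V ≈ 1.50 V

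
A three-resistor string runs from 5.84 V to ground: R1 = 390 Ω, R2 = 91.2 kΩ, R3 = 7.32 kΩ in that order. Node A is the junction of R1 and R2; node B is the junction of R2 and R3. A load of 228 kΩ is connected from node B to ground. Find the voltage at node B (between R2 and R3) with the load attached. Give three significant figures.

At node B, R3 is in parallel with the load: R3‖R_L = 7092 Ω.
Below node A the resistance is R2 + (R3‖R_L) = 98290 Ω, so V_A = 5.84 × 98290/98680 = 5.817 V.
Then V_B = V_A × (R3‖R_L)/(R2 + R3‖R_L) = 5.817 × 7092/98290 = 0.420 V.

V ≈ 0.420 V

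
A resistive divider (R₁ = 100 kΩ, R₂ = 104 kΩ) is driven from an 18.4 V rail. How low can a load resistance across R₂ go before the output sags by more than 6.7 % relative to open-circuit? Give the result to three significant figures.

R_L(min) ≈ 710 kΩ

Output resistance R_th = R₁‖R₂ = (100 × 104)/204.0 = 50.98 kΩ.
The fractional drop is R_th/(R_th + R_L); requiring this ≤ 0.0670 gives R_L ≥ R_th(1/0.0670 − 1) = 50.98 × 13.93 = 710 kΩ.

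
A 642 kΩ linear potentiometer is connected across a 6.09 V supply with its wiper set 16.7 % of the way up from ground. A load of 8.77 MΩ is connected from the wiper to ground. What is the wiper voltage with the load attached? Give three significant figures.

The wiper splits the pot into (1−α)R = 534.8 kΩ above and αR = 107.2 kΩ below.
Lower section ‖ load = 105.9 kΩ.
V_wiper = 6.09 × 105.9/(534.8 + 105.9) = 1.01 V.

V ≈ 1.01 V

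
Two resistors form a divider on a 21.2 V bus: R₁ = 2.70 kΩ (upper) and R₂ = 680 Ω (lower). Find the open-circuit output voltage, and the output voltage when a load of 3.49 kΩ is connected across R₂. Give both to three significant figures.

Unloaded: 4.27 V; loaded: 3.69 V

Open-circuit: V = 21.2 × 680/(2700 + 680) = 4.27 V.
With the load, R₂ becomes R₂‖R_L = 569.1 Ω, so V = 21.2 × 569.1/3269 = 3.69 V.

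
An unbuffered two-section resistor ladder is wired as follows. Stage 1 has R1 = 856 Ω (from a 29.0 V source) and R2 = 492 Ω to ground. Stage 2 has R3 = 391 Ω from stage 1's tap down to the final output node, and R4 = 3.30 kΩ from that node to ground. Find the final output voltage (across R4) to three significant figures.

V_out ≈ 8.72 V

Stage 2 presents R3+R4 = 3691 Ω as a load on stage 1's tap.
Stage 1's lower leg becomes R2‖(R3+R4) = 434.1 Ω, so V_mid = 29.0 × 434.1/1290 = 9.759 V.
Stage 2 is itself unloaded: V_out = V_mid × R4/(R3+R4) = 9.759 × 3300/3691 = 8.72 V.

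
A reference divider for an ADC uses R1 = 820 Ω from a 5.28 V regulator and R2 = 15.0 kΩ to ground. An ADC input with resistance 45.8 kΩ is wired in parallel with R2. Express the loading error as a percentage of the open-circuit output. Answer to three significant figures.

1.67 %

The divider's output (Thévenin) resistance is R1‖R2 = 777.5 Ω.
Fractional drop under load = R_th/(R_th + R_L) = 777.5 / (777.5 + 45800) = 0.01669.
So the output falls by 1.67 %.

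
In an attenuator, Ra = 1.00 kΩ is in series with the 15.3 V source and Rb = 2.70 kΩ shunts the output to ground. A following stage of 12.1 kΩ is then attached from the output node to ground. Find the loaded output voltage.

The load sits in parallel with Rb: Rb‖R_L = (2.70 × 12.1) / (2.70 + 12.1) = 2.207 kΩ.
V_out = 15.3 × 2.207 / (1.00 + 2.207) = 15.3 × 2.207/3.207 = 10.5 V.

V_out ≈ 10.5 V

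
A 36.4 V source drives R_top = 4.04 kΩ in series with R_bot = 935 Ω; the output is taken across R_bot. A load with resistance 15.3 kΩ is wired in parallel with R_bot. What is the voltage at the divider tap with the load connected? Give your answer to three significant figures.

V_out ≈ 6.52 V

The load sits in parallel with R_bot: R_bot‖R_L = (935 × 15300) / (935 + 15300) = 881.2 Ω.
V_out = 36.4 × 881.2 / (4040 + 881.2) = 36.4 × 881.2/4921 = 6.52 V.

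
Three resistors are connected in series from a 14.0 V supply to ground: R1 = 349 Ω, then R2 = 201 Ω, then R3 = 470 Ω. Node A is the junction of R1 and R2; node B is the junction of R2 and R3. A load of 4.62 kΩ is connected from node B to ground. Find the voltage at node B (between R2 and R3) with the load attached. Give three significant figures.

V ≈ 6.12 V

At node B, R3 is in parallel with the load: R3‖R_L = 426.6 Ω.
Below node A the resistance is R2 + (R3‖R_L) = 627.6 Ω, so V_A = 14.0 × 627.6/976.6 = 8.997 V.
Then V_B = V_A × (R3‖R_L)/(R2 + R3‖R_L) = 8.997 × 426.6/627.6 = 6.12 V.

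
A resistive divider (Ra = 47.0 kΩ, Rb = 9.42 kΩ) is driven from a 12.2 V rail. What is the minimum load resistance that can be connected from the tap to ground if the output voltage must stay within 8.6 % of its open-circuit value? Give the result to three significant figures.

Output resistance R_th = Ra‖Rb = (47.0 × 9.42)/56.42 = 7.847 kΩ.
The fractional drop is R_th/(R_th + R_L); requiring this ≤ 0.0860 gives R_L ≥ R_th(1/0.0860 − 1) = 7.847 × 10.63 = 83.4 kΩ.

R_L(min) ≈ 83.4 kΩ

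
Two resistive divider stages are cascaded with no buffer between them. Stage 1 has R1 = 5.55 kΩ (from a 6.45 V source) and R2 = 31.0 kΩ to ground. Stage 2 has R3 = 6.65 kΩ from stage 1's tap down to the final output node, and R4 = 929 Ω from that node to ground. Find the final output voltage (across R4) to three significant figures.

V_out ≈ 0.414 V

Stage 2 presents R3+R4 = 7579 Ω as a load on stage 1's tap.
Stage 1's lower leg becomes R2‖(R3+R4) = 6090 Ω, so V_mid = 6.45 × 6090/11640 = 3.375 V.
Stage 2 is itself unloaded: V_out = V_mid × R4/(R3+R4) = 3.375 × 929/7579 = 0.414 V.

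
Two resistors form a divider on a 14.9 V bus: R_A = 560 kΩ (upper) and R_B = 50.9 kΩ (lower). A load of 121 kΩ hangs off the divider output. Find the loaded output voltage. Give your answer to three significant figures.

V_out ≈ 0.896 V

The load sits in parallel with R_B: R_B‖R_L = (50.9 × 121) / (50.9 + 121) = 35.83 kΩ.
V_out = 14.9 × 35.83 / (560 + 35.83) = 14.9 × 35.83/595.8 = 0.896 V.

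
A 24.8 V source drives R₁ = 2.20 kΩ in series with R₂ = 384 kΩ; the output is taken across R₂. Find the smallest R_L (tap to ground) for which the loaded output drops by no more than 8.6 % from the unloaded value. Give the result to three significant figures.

R_L(min) ≈ 23.2 kΩ

Output resistance R_th = R₁‖R₂ = (2.20 × 384)/386.2 = 2.187 kΩ.
The fractional drop is R_th/(R_th + R_L); requiring this ≤ 0.0860 gives R_L ≥ R_th(1/0.0860 − 1) = 2.187 × 10.63 = 23.2 kΩ.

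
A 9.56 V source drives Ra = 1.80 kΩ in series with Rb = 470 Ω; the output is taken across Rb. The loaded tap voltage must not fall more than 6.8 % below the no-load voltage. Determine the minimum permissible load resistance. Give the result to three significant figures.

R_L(min) ≈ 5.11 kΩ

Output resistance R_th = Ra‖Rb = (1800 × 470)/2270 = 372.7 Ω.
The fractional drop is R_th/(R_th + R_L); requiring this ≤ 0.0680 gives R_L ≥ R_th(1/0.0680 − 1) = 372.7 × 13.71 = 5.11 kΩ.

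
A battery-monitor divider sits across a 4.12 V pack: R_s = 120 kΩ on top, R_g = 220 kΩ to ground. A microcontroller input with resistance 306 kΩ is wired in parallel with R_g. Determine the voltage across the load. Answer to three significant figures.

V_out ≈ 2.13 V

The load sits in parallel with R_g: R_g‖R_L = (220 × 306) / (220 + 306) = 128.0 kΩ.
V_out = 4.12 × 128.0 / (120 + 128.0) = 4.12 × 128.0/248.0 = 2.13 V.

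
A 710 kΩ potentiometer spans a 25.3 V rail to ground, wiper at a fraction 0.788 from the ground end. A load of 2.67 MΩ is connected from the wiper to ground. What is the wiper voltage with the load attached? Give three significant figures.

The wiper splits the pot into (1−α)R = 150.5 kΩ above and αR = 559.5 kΩ below.
Lower section ‖ load = 462.6 kΩ.
V_wiper = 25.3 × 462.6/(150.5 + 462.6) = 19.1 V.

V ≈ 19.1 V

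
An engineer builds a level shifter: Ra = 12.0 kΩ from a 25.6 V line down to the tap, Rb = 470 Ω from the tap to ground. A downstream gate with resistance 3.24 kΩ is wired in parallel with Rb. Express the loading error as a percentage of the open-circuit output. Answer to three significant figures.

The divider's output (Thévenin) resistance is Ra‖Rb = 452.3 Ω.
Fractional drop under load = R_th/(R_th + R_L) = 452.3 / (452.3 + 3240) = 0.1225.
So the output falls by 12.2 %.

12.2 %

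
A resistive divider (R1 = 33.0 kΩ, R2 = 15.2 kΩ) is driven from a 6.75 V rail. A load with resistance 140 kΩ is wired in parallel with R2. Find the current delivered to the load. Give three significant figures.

R2‖R_L = 13.71 kΩ; V_out = 6.75 × 13.71/46.71 = 1.981 V.
I_L = V_out / R_L = 1.981 / 140 kΩ = 0.0142 mA.

I_L ≈ 0.0142 mA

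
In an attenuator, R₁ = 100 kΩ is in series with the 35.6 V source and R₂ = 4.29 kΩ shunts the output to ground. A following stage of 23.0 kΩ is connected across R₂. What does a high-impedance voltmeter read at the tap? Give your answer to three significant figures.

V_out ≈ 1.24 V

The load sits in parallel with R₂: R₂‖R_L = (4.29 × 23.0) / (4.29 + 23.0) = 3.616 kΩ.
V_out = 35.6 × 3.616 / (100 + 3.616) = 35.6 × 3.616/103.6 = 1.24 V.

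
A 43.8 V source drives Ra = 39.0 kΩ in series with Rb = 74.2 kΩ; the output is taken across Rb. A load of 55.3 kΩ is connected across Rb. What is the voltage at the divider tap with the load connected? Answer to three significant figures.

V_out ≈ 19.6 V

The load sits in parallel with Rb: Rb‖R_L = (74.2 × 55.3) / (74.2 + 55.3) = 31.69 kΩ.
V_out = 43.8 × 31.69 / (39.0 + 31.69) = 43.8 × 31.69/70.69 = 19.6 V.
(Unloaded it would have been 28.7 V.)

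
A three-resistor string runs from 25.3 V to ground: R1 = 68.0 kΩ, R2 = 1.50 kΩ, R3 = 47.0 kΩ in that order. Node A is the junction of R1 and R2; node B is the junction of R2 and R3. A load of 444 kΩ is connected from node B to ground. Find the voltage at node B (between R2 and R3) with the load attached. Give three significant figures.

At node B, R3 is in parallel with the load: R3‖R_L = 42.50 kΩ.
Below node A the resistance is R2 + (R3‖R_L) = 44.00 kΩ, so V_A = 25.3 × 44.00/112.0 = 9.939 V.
Then V_B = V_A × (R3‖R_L)/(R2 + R3‖R_L) = 9.939 × 42.50/44.00 = 9.60 V.

V ≈ 9.60 V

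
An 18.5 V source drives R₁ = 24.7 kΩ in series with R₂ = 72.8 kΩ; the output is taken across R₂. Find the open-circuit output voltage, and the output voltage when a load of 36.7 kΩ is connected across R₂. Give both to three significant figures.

Unloaded: 13.8 V; loaded: 9.19 V

Open-circuit: V = 18.5 × 72.8/(24.7 + 72.8) = 13.8 V.
With the load, R₂ becomes R₂‖R_L = 24.40 kΩ, so V = 18.5 × 24.40/49.10 = 9.19 V.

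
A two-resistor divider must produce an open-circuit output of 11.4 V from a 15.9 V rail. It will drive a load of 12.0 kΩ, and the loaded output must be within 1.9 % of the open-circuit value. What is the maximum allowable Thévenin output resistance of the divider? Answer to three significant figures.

R_th ≤ 232 Ω

Loading drop = R_th/(R_th + R_L) ≤ 0.0190, so R_th ≤ R_L · ε/(1−ε) = 12.0 kΩ × 0.0190/0.9810 = 232 Ω.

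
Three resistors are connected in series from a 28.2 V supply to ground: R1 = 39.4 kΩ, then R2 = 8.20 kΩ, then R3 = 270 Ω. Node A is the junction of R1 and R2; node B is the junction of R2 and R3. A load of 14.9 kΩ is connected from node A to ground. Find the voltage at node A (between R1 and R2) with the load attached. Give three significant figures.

V ≈ 3.40 V

Below node A the series string R2+R3 = 8470 Ω sits in parallel with the 14900 Ω load: 5400 Ω.
V_A = 28.2 × 5400/(39400 + 5400) = 3.40 V.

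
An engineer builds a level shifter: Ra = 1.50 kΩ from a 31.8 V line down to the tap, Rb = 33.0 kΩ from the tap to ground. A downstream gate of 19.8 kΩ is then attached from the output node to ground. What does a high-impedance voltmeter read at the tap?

V_out ≈ 28.4 V

The load sits in parallel with Rb: Rb‖R_L = (33.0 × 19.8) / (33.0 + 19.8) = 12.38 kΩ.
V_out = 31.8 × 12.38 / (1.50 + 12.38) = 31.8 × 12.38/13.88 = 28.4 V.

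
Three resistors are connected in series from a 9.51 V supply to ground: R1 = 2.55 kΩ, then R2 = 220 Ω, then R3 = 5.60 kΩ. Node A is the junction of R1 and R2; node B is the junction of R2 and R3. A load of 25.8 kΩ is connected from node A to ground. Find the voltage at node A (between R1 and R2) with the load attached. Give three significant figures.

V ≈ 6.19 V

Below node A the series string R2+R3 = 5820 Ω sits in parallel with the 25800 Ω load: 4749 Ω.
V_A = 9.51 × 4749/(2550 + 4749) = 6.19 V.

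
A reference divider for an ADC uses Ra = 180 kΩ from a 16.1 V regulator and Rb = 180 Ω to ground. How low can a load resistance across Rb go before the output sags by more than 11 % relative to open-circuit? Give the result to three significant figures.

R_L(min) ≈ 1.45 kΩ

Output resistance R_th = Ra‖Rb = (180000 × 180)/180200 = 179.8 Ω.
The fractional drop is R_th/(R_th + R_L); requiring this ≤ 0.110 gives R_L ≥ R_th(1/0.110 − 1) = 179.8 × 8.091 = 1.45 kΩ.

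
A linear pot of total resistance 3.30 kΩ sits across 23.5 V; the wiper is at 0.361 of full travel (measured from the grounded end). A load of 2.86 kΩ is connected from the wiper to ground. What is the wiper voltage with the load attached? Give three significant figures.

V ≈ 6.70 V

The wiper splits the pot into (1−α)R = 2.109 kΩ above and αR = 1.191 kΩ below.
Lower section ‖ load = 0.8410 kΩ.
V_wiper = 23.5 × 0.8410/(2.109 + 0.8410) = 6.70 V.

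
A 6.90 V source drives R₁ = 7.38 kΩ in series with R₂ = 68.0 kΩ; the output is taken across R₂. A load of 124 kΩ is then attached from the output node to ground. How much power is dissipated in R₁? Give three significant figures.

Total resistance from the source is R₁ + (R₂‖R_L) = 51.30 kΩ, so I = 6.90/51.30 kΩ = 0.1345 mA.
P = I²·R₁ = (0.1345 mA)² × 7.38 kΩ = 0.134 mW.

P ≈ 0.134 mW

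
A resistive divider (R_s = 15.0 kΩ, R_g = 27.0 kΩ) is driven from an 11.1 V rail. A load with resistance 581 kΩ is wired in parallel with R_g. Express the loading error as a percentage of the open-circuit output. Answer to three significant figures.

The divider's output (Thévenin) resistance is R_s‖R_g = 9.643 kΩ.
Fractional drop under load = R_th/(R_th + R_L) = 9.643 / (9.643 + 581) = 0.01633.
So the output falls by 1.63 %.

1.63 %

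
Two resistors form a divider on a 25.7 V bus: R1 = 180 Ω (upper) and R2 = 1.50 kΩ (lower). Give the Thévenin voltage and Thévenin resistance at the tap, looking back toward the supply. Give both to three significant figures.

V_th is the open-circuit tap voltage: 25.7 × 1500/(180 + 1500) = 22.9 V.
With the supply zeroed, R1 and R2 appear in parallel from the tap: R_th = R1‖R2 = (180 × 1500)/1680 = 161 Ω.

V_th = 22.9 V, R_th = 161 Ω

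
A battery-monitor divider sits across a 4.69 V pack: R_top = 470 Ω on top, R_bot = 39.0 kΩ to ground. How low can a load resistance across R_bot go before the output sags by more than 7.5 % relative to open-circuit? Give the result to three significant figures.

Output resistance R_th = R_top‖R_bot = (470 × 39000)/39470 = 464.4 Ω.
The fractional drop is R_th/(R_th + R_L); requiring this ≤ 0.0750 gives R_L ≥ R_th(1/0.0750 − 1) = 464.4 × 12.33 = 5.73 kΩ.

R_L(min) ≈ 5.73 kΩ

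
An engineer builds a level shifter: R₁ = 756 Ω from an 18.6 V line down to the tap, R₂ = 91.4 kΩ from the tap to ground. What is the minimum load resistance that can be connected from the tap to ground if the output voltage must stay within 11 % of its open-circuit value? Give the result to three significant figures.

Output resistance R_th = R₁‖R₂ = (756 × 91400)/92160 = 749.8 Ω.
The fractional drop is R_th/(R_th + R_L); requiring this ≤ 0.110 gives R_L ≥ R_th(1/0.110 − 1) = 749.8 × 8.091 = 6.07 kΩ.

R_L(min) ≈ 6.07 kΩ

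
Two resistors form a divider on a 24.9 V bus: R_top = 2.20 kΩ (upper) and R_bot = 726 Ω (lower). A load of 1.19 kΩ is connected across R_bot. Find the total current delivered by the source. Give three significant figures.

I ≈ 9.39 mA

R_bot‖R_L = 450.9 Ω, so the source sees R_top + R_bot‖R_L = 2651 Ω.
I = 24.9 V / 2651 Ω = 9.39 mA.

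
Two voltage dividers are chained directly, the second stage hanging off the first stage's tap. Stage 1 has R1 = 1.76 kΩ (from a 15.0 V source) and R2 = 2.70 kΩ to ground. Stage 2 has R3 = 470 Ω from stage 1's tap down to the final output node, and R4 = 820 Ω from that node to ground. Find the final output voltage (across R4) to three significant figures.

Stage 2 presents R3+R4 = 1290 Ω as a load on stage 1's tap.
Stage 1's lower leg becomes R2‖(R3+R4) = 872.9 Ω, so V_mid = 15.0 × 872.9/2633 = 4.973 V.
Stage 2 is itself unloaded: V_out = V_mid × R4/(R3+R4) = 4.973 × 820/1290 = 3.16 V.

V_out ≈ 3.16 V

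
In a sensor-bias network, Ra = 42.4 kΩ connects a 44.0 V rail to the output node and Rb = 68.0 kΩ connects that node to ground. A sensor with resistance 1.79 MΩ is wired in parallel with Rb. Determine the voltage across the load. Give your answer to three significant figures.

The load sits in parallel with Rb: Rb‖R_L = (68.0 × 1790) / (68.0 + 1790) = 65.51 kΩ.
V_out = 44.0 × 65.51 / (42.4 + 65.51) = 44.0 × 65.51/107.9 = 26.7 V.

V_out ≈ 26.7 V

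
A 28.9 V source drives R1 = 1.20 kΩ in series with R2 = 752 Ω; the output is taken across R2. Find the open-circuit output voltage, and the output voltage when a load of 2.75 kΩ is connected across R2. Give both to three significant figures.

Unloaded: 11.1 V; loaded: 9.53 V

Open-circuit: V = 28.9 × 752/(1200 + 752) = 11.1 V.
With the load, R2 becomes R2‖R_L = 590.5 Ω, so V = 28.9 × 590.5/1791 = 9.53 V.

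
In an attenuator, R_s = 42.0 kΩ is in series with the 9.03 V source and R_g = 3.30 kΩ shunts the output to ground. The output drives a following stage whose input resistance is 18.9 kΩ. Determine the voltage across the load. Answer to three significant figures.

The load sits in parallel with R_g: R_g‖R_L = (3.30 × 18.9) / (3.30 + 18.9) = 2.809 kΩ.
V_out = 9.03 × 2.809 / (42.0 + 2.809) = 9.03 × 2.809/44.81 = 0.566 V.

V_out ≈ 0.566 V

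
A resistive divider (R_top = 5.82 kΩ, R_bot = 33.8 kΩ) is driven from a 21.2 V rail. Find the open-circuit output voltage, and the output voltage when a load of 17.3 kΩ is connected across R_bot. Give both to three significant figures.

Unloaded: 18.1 V; loaded: 14.1 V

Open-circuit: V = 21.2 × 33.8/(5.82 + 33.8) = 18.1 V.
With the load, R_bot becomes R_bot‖R_L = 11.44 kΩ, so V = 21.2 × 11.44/17.26 = 14.1 V.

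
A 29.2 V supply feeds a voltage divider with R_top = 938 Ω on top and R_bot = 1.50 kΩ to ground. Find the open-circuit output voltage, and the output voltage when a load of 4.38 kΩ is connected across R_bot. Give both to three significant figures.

Unloaded: 18.0 V; loaded: 15.9 V

Open-circuit: V = 29.2 × 1500/(938 + 1500) = 18.0 V.
With the load, R_bot becomes R_bot‖R_L = 1117 Ω, so V = 29.2 × 1117/2055 = 15.9 V.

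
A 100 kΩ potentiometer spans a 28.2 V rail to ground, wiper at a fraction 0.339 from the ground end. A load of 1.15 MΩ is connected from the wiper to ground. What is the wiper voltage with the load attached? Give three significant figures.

V ≈ 9.38 V

The wiper splits the pot into (1−α)R = 66.10 kΩ above and αR = 33.90 kΩ below.
Lower section ‖ load = 32.93 kΩ.
V_wiper = 28.2 × 32.93/(66.10 + 32.93) = 9.38 V.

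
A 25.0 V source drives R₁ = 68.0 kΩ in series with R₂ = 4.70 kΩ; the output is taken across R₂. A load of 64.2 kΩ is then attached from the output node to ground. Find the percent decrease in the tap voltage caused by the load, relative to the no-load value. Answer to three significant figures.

6.41 %

The divider's output (Thévenin) resistance is R₁‖R₂ = 4.396 kΩ.
Fractional drop under load = R_th/(R_th + R_L) = 4.396 / (4.396 + 64.2) = 0.06409.
So the output falls by 6.41 %.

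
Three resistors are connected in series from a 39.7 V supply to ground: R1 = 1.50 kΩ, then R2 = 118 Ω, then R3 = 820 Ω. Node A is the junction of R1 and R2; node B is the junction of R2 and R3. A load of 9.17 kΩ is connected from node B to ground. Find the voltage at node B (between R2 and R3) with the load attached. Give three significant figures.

At node B, R3 is in parallel with the load: R3‖R_L = 752.7 Ω.
Below node A the resistance is R2 + (R3‖R_L) = 870.7 Ω, so V_A = 39.7 × 870.7/2371 = 14.58 V.
Then V_B = V_A × (R3‖R_L)/(R2 + R3‖R_L) = 14.58 × 752.7/870.7 = 12.6 V.

V ≈ 12.6 V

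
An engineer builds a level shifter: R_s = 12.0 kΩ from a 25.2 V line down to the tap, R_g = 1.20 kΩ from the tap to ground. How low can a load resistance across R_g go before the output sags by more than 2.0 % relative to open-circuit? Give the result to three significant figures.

Output resistance R_th = R_s‖R_g = (12.0 × 1.20)/13.20 = 1.091 kΩ.
The fractional drop is R_th/(R_th + R_L); requiring this ≤ 0.0200 gives R_L ≥ R_th(1/0.0200 − 1) = 1.091 × 49.00 = 53.5 kΩ.

R_L(min) ≈ 53.5 kΩ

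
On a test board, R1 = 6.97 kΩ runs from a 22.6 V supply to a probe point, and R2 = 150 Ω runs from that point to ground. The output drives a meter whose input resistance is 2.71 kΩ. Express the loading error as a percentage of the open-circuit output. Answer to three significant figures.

The divider's output (Thévenin) resistance is R1‖R2 = 146.8 Ω.
Fractional drop under load = R_th/(R_th + R_L) = 146.8 / (146.8 + 2710) = 0.05140.
So the output falls by 5.14 %.

5.14 %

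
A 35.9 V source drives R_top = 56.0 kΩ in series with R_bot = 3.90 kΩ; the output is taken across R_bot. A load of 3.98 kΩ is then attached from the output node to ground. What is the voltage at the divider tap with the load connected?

The load sits in parallel with R_bot: R_bot‖R_L = (3.90 × 3.98) / (3.90 + 3.98) = 1.970 kΩ.
V_out = 35.9 × 1.970 / (56.0 + 1.970) = 35.9 × 1.970/57.97 = 1.22 V.

V_out ≈ 1.22 V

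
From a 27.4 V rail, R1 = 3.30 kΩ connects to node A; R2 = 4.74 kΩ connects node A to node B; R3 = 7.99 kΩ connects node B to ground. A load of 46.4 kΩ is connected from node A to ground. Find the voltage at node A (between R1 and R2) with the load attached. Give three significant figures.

V ≈ 20.6 V

Below node A the series string R2+R3 = 12.73 kΩ sits in parallel with the 46.4 kΩ load: 9.989 kΩ.
V_A = 27.4 × 9.989/(3.30 + 9.989) = 20.6 V.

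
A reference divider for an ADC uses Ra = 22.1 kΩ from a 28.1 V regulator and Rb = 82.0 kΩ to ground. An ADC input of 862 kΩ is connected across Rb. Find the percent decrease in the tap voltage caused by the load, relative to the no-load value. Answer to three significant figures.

The divider's output (Thévenin) resistance is Ra‖Rb = 17.41 kΩ.
Fractional drop under load = R_th/(R_th + R_L) = 17.41 / (17.41 + 862) = 0.01980.
So the output falls by 1.98 %.

1.98 %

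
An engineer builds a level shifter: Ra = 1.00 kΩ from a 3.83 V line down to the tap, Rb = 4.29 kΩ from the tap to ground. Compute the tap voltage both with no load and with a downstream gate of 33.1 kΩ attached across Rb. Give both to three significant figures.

Open-circuit: V = 3.83 × 4.29/(1.00 + 4.29) = 3.11 V.
With the load, Rb becomes Rb‖R_L = 3.798 kΩ, so V = 3.83 × 3.798/4.798 = 3.03 V.

Unloaded: 3.11 V; loaded: 3.03 V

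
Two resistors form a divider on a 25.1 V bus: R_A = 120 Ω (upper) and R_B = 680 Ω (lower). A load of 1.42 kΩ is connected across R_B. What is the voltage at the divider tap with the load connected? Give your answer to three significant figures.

V_out ≈ 19.9 V

The load sits in parallel with R_B: R_B‖R_L = (680 × 1420) / (680 + 1420) = 459.8 Ω.
V_out = 25.1 × 459.8 / (120 + 459.8) = 25.1 × 459.8/579.8 = 19.9 V.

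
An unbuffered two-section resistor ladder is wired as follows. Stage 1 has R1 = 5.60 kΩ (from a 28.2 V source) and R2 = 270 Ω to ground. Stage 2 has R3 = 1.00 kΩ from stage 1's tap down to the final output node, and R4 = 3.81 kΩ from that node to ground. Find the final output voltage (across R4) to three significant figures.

Stage 2 presents R3+R4 = 4810 Ω as a load on stage 1's tap.
Stage 1's lower leg becomes R2‖(R3+R4) = 255.6 Ω, so V_mid = 28.2 × 255.6/5856 = 1.231 V.
Stage 2 is itself unloaded: V_out = V_mid × R4/(R3+R4) = 1.231 × 3810/4810 = 0.975 V.

V_out ≈ 0.975 V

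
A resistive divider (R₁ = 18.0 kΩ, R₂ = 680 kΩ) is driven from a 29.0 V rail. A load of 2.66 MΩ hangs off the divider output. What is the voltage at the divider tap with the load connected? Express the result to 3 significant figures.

V_out ≈ 28.1 V

The load sits in parallel with R₂: R₂‖R_L = (680 × 2660) / (680 + 2660) = 541.6 kΩ.
V_out = 29.0 × 541.6 / (18.0 + 541.6) = 29.0 × 541.6/559.6 = 28.1 V.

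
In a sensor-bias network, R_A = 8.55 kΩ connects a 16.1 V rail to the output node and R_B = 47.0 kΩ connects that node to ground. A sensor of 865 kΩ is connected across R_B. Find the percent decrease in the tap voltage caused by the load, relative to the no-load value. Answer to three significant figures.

The divider's output (Thévenin) resistance is R_A‖R_B = 7.234 kΩ.
Fractional drop under load = R_th/(R_th + R_L) = 7.234 / (7.234 + 865) = 0.008294.
So the output falls by 0.829 %.

0.829 %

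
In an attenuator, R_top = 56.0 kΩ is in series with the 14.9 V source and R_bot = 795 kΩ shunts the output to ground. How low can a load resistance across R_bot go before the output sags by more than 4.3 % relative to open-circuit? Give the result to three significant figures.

R_L(min) ≈ 1.16 MΩ

Output resistance R_th = R_top‖R_bot = (56.0 × 795)/851.0 = 52.31 kΩ.
The fractional drop is R_th/(R_th + R_L); requiring this ≤ 0.0430 gives R_L ≥ R_th(1/0.0430 − 1) = 52.31 × 22.26 = 1.16 MΩ.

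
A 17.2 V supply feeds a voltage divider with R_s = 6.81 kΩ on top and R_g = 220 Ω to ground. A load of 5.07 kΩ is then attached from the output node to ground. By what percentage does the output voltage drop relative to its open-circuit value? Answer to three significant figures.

The divider's output (Thévenin) resistance is R_s‖R_g = 213.1 Ω.
Fractional drop under load = R_th/(R_th + R_L) = 213.1 / (213.1 + 5070) = 0.04034.
So the output falls by 4.03 %.

4.03 %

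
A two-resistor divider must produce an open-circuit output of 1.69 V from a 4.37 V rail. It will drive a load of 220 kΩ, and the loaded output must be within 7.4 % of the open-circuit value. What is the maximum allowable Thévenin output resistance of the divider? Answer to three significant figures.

R_th ≤ 17.6 kΩ

Loading drop = R_th/(R_th + R_L) ≤ 0.0740, so R_th ≤ R_L · ε/(1−ε) = 220 kΩ × 0.0740/0.9260 = 17.6 kΩ.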